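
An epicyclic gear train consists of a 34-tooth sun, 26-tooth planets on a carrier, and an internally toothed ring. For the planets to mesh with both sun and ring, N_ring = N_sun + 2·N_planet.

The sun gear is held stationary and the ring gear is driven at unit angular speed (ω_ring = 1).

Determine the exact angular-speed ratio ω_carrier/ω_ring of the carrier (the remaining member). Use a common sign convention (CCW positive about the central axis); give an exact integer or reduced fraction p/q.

43/60

N_ring = 34 + 2·26 = 86
34(ω_s−ω_c) = −86(ω_r−ω_c),  ω_s=0, ω_r=1
34(0−ω_c) = −86(1−ω_c)  ⇒  120ω_c = 86  ⇒  ω_c = 43/60
ω_c/ω_r = 43/60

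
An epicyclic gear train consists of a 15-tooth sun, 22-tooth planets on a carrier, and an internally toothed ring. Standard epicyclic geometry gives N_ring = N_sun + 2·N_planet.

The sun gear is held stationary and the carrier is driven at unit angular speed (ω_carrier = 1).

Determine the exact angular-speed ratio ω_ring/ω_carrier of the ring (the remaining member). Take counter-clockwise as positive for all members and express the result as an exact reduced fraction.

N_ring = 15 + 2·22 = 59
15(ω_s−ω_c) = −59(ω_r−ω_c),  ω_s=0, ω_c=1
ω_r = 1 − (15/59)(0−1) = 74/59
ω_r/ω_c = 74/59

74/59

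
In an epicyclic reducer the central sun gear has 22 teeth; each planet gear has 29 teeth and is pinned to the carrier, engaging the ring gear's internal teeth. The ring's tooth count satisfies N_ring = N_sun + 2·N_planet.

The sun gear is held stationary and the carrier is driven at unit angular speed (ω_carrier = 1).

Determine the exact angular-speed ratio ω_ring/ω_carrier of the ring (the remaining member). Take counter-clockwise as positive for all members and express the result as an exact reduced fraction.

N_ring = 22 + 2·29 = 80
22(ω_s−ω_c) = −80(ω_r−ω_c),  ω_s=0, ω_c=1
ω_r = 1 − (22/80)(0−1) = 51/40
ω_r/ω_c = 51/40

51/40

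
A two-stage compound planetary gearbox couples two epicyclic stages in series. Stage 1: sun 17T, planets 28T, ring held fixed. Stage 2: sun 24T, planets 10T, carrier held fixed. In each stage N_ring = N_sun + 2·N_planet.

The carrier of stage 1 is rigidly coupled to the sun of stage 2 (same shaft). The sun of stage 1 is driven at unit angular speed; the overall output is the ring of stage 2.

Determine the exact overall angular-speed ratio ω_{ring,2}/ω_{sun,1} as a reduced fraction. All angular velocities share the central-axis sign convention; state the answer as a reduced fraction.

Stage 1: N_ring = 17 + 2·28 = 73
Stage 1: 17(ω_s−ω_c) = −73(ω_r−ω_c),  ω_r=0, ω_s=1
Stage 1: 17(1−ω_c) = −73(0−ω_c)  ⇒  90ω_c = 17  ⇒  ω_c = 17/90
  ⇒ ω_c¹/ω_s¹ = 17/90
Stage 2: N_ring = 24 + 2·10 = 44
Stage 2: 24(ω_s−ω_c) = −44(ω_r−ω_c),  ω_c=0, ω_s=1
Stage 2: ω_r = 0 − (24/44)(1−0) = -6/11
  ⇒ ω_r²/ω_s² = -6/11
Coupling ω_s² = ω_c¹ ⇒ overall = 17/90 × -6/11 = -17/165

-17/165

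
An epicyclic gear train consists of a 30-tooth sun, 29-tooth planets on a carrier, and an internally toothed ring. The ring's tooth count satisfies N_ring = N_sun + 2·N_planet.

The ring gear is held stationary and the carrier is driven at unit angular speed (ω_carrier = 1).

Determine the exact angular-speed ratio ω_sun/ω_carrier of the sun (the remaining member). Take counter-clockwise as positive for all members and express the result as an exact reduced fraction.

59/15

N_ring = 30 + 2·29 = 88
30(ω_s−ω_c) = −88(ω_r−ω_c),  ω_r=0, ω_c=1
ω_s = 1 − (88/30)(0−1) = 59/15
ω_s/ω_c = 59/15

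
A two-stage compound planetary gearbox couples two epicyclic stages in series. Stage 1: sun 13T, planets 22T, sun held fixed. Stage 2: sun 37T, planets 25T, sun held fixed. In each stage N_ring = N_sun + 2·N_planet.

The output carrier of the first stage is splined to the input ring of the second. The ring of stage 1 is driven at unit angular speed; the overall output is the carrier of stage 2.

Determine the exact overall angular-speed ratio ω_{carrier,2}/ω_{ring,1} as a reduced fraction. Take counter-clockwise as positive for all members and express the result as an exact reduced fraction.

4959/8680

Stage 1: N_ring = 13 + 2·22 = 57
Stage 1: 13(ω_s−ω_c) = −57(ω_r−ω_c),  ω_s=0, ω_r=1
Stage 1: 13(0−ω_c) = −57(1−ω_c)  ⇒  70ω_c = 57  ⇒  ω_c = 57/70
  ⇒ ω_c¹/ω_r¹ = 57/70
Stage 2: N_ring = 37 + 2·25 = 87
Stage 2: 37(ω_s−ω_c) = −87(ω_r−ω_c),  ω_s=0, ω_r=1
Stage 2: 37(0−ω_c) = −87(1−ω_c)  ⇒  124ω_c = 87  ⇒  ω_c = 87/124
  ⇒ ω_c²/ω_r² = 87/124
Coupling ω_r² = ω_c¹ ⇒ overall = 57/70 × 87/124 = 4959/8680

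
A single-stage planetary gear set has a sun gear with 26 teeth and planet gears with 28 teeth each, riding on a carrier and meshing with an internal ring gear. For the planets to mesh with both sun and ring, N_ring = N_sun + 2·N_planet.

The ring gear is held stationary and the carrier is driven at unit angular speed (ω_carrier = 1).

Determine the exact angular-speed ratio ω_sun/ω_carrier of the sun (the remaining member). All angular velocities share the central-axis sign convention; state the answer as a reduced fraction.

N_ring = 26 + 2·28 = 82
26(ω_s−ω_c) = −82(ω_r−ω_c),  ω_r=0, ω_c=1
ω_s = 1 − (82/26)(0−1) = 54/13
ω_s/ω_c = 54/13

54/13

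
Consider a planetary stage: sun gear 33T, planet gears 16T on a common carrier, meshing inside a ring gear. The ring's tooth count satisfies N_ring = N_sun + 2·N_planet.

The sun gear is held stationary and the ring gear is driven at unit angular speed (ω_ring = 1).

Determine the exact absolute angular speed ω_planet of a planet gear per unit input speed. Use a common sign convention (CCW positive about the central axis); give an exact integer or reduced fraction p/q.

N_ring = 33 + 2·16 = 65
33(ω_s−ω_c) = −65(ω_r−ω_c),  ω_s=0, ω_r=1
33(0−ω_c) = −65(1−ω_c)  ⇒  98ω_c = 65  ⇒  ω_c = 65/98
sun–planet: 33·(0−65/98) = −16·(ω_p−ω_c)  ⇒  ω_p−ω_c = −(33/16)·(-65/98) = 2145/1568
ω_p = 65/98 + 2145/1568 = 65/32

65/32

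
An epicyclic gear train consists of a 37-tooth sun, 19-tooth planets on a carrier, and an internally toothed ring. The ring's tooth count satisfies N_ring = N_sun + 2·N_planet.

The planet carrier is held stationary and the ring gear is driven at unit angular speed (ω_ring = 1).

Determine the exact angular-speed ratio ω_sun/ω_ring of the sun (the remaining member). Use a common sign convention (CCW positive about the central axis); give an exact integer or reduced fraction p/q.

N_ring = 37 + 2·19 = 75
37(ω_s−ω_c) = −75(ω_r−ω_c),  ω_c=0, ω_r=1
ω_s = 0 − (75/37)(1−0) = -75/37
ω_s/ω_r = -75/37

-75/37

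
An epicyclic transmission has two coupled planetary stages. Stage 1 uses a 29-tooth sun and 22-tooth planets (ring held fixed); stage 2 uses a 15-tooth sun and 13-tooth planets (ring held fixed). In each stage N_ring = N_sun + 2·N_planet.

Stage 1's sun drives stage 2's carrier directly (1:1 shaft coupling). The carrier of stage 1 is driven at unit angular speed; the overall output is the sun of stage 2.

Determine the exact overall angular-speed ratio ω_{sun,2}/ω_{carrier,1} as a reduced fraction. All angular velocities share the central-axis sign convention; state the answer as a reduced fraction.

Stage 1: N_ring = 29 + 2·22 = 73
Stage 1: 29(ω_s−ω_c) = −73(ω_r−ω_c),  ω_r=0, ω_c=1
Stage 1: ω_s = 1 − (73/29)(0−1) = 102/29
  ⇒ ω_s¹/ω_c¹ = 102/29
Stage 2: N_ring = 15 + 2·13 = 41
Stage 2: 15(ω_s−ω_c) = −41(ω_r−ω_c),  ω_r=0, ω_c=1
Stage 2: ω_s = 1 − (41/15)(0−1) = 56/15
  ⇒ ω_s²/ω_c² = 56/15
Coupling ω_c² = ω_s¹ ⇒ overall = 102/29 × 56/15 = 1904/145

1904/145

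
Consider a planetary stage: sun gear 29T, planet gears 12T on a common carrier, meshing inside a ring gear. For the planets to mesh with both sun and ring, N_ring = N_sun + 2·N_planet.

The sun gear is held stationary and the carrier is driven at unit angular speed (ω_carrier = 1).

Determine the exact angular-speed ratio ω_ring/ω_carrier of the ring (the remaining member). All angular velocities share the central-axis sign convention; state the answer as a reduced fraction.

N_ring = 29 + 2·12 = 53
29(ω_s−ω_c) = −53(ω_r−ω_c),  ω_s=0, ω_c=1
ω_r = 1 − (29/53)(0−1) = 82/53
ω_r/ω_c = 82/53

82/53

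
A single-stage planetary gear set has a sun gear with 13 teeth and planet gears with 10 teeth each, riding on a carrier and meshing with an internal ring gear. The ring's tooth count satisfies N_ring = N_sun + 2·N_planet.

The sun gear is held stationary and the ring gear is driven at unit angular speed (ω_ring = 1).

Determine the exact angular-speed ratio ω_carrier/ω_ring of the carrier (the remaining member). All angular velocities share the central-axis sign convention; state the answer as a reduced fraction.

N_ring = 13 + 2·10 = 33
13(ω_s−ω_c) = −33(ω_r−ω_c),  ω_s=0, ω_r=1
13(0−ω_c) = −33(1−ω_c)  ⇒  46ω_c = 33  ⇒  ω_c = 33/46
ω_c/ω_r = 33/46

33/46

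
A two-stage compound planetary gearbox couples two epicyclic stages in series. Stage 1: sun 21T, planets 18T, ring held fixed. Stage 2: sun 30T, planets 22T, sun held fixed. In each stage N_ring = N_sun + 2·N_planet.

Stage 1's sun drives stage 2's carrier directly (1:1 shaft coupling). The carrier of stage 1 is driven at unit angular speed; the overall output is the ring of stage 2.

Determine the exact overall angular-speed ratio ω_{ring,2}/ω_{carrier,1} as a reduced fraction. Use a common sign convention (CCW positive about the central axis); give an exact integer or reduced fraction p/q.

Stage 1: N_ring = 21 + 2·18 = 57
Stage 1: 21(ω_s−ω_c) = −57(ω_r−ω_c),  ω_r=0, ω_c=1
Stage 1: ω_s = 1 − (57/21)(0−1) = 26/7
  ⇒ ω_s¹/ω_c¹ = 26/7
Stage 2: N_ring = 30 + 2·22 = 74
Stage 2: 30(ω_s−ω_c) = −74(ω_r−ω_c),  ω_s=0, ω_c=1
Stage 2: ω_r = 1 − (30/74)(0−1) = 52/37
  ⇒ ω_r²/ω_c² = 52/37
Coupling ω_c² = ω_s¹ ⇒ overall = 26/7 × 52/37 = 1352/259

1352/259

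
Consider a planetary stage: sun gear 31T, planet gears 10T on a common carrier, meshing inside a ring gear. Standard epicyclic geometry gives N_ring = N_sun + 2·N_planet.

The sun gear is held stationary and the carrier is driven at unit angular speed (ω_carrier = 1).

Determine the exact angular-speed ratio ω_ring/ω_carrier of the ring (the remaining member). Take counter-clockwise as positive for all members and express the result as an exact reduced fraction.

82/51

N_ring = 31 + 2·10 = 51
31(ω_s−ω_c) = −51(ω_r−ω_c),  ω_s=0, ω_c=1
ω_r = 1 − (31/51)(0−1) = 82/51
ω_r/ω_c = 82/51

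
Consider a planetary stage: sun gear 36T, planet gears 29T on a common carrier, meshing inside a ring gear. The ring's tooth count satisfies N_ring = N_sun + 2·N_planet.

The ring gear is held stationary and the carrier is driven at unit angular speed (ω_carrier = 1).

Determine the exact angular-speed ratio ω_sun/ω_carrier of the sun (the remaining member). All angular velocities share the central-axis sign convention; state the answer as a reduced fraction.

N_ring = 36 + 2·29 = 94
36(ω_s−ω_c) = −94(ω_r−ω_c),  ω_r=0, ω_c=1
ω_s = 1 − (94/36)(0−1) = 65/18
ω_s/ω_c = 65/18

65/18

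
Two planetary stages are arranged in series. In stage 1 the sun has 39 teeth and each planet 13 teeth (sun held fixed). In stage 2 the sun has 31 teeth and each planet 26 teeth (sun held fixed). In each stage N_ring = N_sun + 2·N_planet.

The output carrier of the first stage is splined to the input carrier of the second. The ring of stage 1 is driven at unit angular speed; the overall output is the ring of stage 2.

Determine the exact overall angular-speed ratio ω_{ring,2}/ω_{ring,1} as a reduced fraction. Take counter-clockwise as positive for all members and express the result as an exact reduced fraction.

285/332

Stage 1: N_ring = 39 + 2·13 = 65
Stage 1: 39(ω_s−ω_c) = −65(ω_r−ω_c),  ω_s=0, ω_r=1
Stage 1: 39(0−ω_c) = −65(1−ω_c)  ⇒  104ω_c = 65  ⇒  ω_c = 5/8
  ⇒ ω_c¹/ω_r¹ = 5/8
Stage 2: N_ring = 31 + 2·26 = 83
Stage 2: 31(ω_s−ω_c) = −83(ω_r−ω_c),  ω_s=0, ω_c=1
Stage 2: ω_r = 1 − (31/83)(0−1) = 114/83
  ⇒ ω_r²/ω_c² = 114/83
Coupling ω_c² = ω_c¹ ⇒ overall = 5/8 × 114/83 = 285/332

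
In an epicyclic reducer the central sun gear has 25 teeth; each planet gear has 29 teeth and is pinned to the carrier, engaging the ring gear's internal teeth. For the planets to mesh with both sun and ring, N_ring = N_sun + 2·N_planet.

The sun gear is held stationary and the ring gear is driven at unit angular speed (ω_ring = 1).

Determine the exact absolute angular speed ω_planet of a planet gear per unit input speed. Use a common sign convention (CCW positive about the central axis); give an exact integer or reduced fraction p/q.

N_ring = 25 + 2·29 = 83
25(ω_s−ω_c) = −83(ω_r−ω_c),  ω_s=0, ω_r=1
25(0−ω_c) = −83(1−ω_c)  ⇒  108ω_c = 83  ⇒  ω_c = 83/108
sun–planet: 25·(0−83/108) = −29·(ω_p−ω_c)  ⇒  ω_p−ω_c = −(25/29)·(-83/108) = 2075/3132
ω_p = 83/108 + 2075/3132 = 83/58

83/58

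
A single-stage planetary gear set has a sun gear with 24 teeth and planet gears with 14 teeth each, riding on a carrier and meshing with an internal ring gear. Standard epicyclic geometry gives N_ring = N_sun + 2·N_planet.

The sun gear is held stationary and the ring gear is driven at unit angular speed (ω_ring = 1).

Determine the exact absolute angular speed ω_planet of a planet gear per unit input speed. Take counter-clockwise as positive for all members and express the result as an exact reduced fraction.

13/7

N_ring = 24 + 2·14 = 52
24(ω_s−ω_c) = −52(ω_r−ω_c),  ω_s=0, ω_r=1
24(0−ω_c) = −52(1−ω_c)  ⇒  76ω_c = 52  ⇒  ω_c = 13/19
sun–planet: 24·(0−13/19) = −14·(ω_p−ω_c)  ⇒  ω_p−ω_c = −(24/14)·(-13/19) = 156/133
ω_p = 13/19 + 156/133 = 13/7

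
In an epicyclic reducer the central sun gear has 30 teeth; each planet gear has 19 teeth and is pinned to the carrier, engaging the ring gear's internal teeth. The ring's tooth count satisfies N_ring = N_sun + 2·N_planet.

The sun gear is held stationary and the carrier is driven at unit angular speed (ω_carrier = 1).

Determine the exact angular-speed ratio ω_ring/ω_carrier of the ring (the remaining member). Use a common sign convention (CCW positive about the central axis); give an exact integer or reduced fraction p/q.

N_ring = 30 + 2·19 = 68
30(ω_s−ω_c) = −68(ω_r−ω_c),  ω_s=0, ω_c=1
ω_r = 1 − (30/68)(0−1) = 49/34
ω_r/ω_c = 49/34

49/34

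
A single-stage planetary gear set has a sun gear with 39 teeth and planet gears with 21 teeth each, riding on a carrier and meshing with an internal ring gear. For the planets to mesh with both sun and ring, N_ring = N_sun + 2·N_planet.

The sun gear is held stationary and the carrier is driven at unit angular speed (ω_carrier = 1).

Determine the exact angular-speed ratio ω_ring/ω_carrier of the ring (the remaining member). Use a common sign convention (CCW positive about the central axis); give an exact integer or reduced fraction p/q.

40/27

N_ring = 39 + 2·21 = 81
39(ω_s−ω_c) = −81(ω_r−ω_c),  ω_s=0, ω_c=1
ω_r = 1 − (39/81)(0−1) = 40/27
ω_r/ω_c = 40/27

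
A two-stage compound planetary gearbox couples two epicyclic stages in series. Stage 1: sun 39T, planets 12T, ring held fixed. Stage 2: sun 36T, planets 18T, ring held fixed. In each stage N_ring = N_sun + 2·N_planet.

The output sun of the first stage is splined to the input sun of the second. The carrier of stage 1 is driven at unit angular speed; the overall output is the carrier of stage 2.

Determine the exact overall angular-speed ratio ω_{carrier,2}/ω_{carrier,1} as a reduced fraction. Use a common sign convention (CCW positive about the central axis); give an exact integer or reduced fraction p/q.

34/39

Stage 1: N_ring = 39 + 2·12 = 63
Stage 1: 39(ω_s−ω_c) = −63(ω_r−ω_c),  ω_r=0, ω_c=1
Stage 1: ω_s = 1 − (63/39)(0−1) = 34/13
  ⇒ ω_s¹/ω_c¹ = 34/13
Stage 2: N_ring = 36 + 2·18 = 72
Stage 2: 36(ω_s−ω_c) = −72(ω_r−ω_c),  ω_r=0, ω_s=1
Stage 2: 36(1−ω_c) = −72(0−ω_c)  ⇒  108ω_c = 36  ⇒  ω_c = 1/3
  ⇒ ω_c²/ω_s² = 1/3
Coupling ω_s² = ω_s¹ ⇒ overall = 34/13 × 1/3 = 34/39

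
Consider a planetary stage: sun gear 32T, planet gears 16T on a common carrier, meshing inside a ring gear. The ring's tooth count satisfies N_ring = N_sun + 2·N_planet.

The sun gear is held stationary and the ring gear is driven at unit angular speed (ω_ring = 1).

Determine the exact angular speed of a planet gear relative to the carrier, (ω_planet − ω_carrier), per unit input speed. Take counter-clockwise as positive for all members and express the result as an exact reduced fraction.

N_ring = 32 + 2·16 = 64
32(ω_s−ω_c) = −64(ω_r−ω_c),  ω_s=0, ω_r=1
32(0−ω_c) = −64(1−ω_c)  ⇒  96ω_c = 64  ⇒  ω_c = 2/3
sun–planet: 32·(0−2/3) = −16·(ω_p−ω_c)  ⇒  ω_p−ω_c = −(32/16)·(-2/3) = 4/3

4/3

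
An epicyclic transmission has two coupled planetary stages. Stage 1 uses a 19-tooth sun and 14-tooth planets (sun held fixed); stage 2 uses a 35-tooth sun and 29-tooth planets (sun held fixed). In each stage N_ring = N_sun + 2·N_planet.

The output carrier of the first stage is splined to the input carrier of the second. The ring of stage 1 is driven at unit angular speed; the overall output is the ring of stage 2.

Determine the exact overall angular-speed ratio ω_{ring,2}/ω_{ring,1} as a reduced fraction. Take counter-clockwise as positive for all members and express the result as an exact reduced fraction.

Stage 1: N_ring = 19 + 2·14 = 47
Stage 1: 19(ω_s−ω_c) = −47(ω_r−ω_c),  ω_s=0, ω_r=1
Stage 1: 19(0−ω_c) = −47(1−ω_c)  ⇒  66ω_c = 47  ⇒  ω_c = 47/66
  ⇒ ω_c¹/ω_r¹ = 47/66
Stage 2: N_ring = 35 + 2·29 = 93
Stage 2: 35(ω_s−ω_c) = −93(ω_r−ω_c),  ω_s=0, ω_c=1
Stage 2: ω_r = 1 − (35/93)(0−1) = 128/93
  ⇒ ω_r²/ω_c² = 128/93
Coupling ω_c² = ω_c¹ ⇒ overall = 47/66 × 128/93 = 3008/3069

3008/3069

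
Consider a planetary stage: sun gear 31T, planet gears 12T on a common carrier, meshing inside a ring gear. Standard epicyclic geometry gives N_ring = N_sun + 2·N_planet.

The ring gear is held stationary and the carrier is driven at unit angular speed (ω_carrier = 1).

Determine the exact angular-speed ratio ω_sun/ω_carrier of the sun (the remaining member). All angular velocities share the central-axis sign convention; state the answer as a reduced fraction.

N_ring = 31 + 2·12 = 55
31(ω_s−ω_c) = −55(ω_r−ω_c),  ω_r=0, ω_c=1
ω_s = 1 − (55/31)(0−1) = 86/31
ω_s/ω_c = 86/31

86/31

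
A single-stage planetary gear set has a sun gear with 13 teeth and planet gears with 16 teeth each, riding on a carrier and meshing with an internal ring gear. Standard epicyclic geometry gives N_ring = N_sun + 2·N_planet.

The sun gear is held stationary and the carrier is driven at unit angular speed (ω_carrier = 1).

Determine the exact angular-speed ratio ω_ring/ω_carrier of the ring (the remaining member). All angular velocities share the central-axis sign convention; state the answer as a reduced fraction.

N_ring = 13 + 2·16 = 45
13(ω_s−ω_c) = −45(ω_r−ω_c),  ω_s=0, ω_c=1
ω_r = 1 − (13/45)(0−1) = 58/45
ω_r/ω_c = 58/45

58/45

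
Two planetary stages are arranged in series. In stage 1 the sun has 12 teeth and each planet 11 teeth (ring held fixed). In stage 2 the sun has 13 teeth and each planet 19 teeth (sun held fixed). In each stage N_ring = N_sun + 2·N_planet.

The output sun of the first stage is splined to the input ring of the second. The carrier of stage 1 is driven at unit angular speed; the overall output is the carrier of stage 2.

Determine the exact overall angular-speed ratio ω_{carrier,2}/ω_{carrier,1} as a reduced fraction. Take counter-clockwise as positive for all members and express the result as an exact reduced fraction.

Stage 1: N_ring = 12 + 2·11 = 34
Stage 1: 12(ω_s−ω_c) = −34(ω_r−ω_c),  ω_r=0, ω_c=1
Stage 1: ω_s = 1 − (34/12)(0−1) = 23/6
  ⇒ ω_s¹/ω_c¹ = 23/6
Stage 2: N_ring = 13 + 2·19 = 51
Stage 2: 13(ω_s−ω_c) = −51(ω_r−ω_c),  ω_s=0, ω_r=1
Stage 2: 13(0−ω_c) = −51(1−ω_c)  ⇒  64ω_c = 51  ⇒  ω_c = 51/64
  ⇒ ω_c²/ω_r² = 51/64
Coupling ω_r² = ω_s¹ ⇒ overall = 23/6 × 51/64 = 391/128

391/128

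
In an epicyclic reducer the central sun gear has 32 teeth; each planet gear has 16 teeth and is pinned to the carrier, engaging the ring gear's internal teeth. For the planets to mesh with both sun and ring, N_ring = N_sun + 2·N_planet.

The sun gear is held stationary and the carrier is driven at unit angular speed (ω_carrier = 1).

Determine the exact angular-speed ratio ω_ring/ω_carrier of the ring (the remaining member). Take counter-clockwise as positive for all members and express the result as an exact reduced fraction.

3/2

N_ring = 32 + 2·16 = 64
32(ω_s−ω_c) = −64(ω_r−ω_c),  ω_s=0, ω_c=1
ω_r = 1 − (32/64)(0−1) = 3/2
ω_r/ω_c = 3/2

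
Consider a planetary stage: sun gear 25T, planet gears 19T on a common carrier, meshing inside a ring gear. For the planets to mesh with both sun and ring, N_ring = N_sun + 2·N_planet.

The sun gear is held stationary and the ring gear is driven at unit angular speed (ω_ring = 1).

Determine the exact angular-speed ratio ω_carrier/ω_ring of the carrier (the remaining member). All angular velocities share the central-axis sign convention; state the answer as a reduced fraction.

N_ring = 25 + 2·19 = 63
25(ω_s−ω_c) = −63(ω_r−ω_c),  ω_s=0, ω_r=1
25(0−ω_c) = −63(1−ω_c)  ⇒  88ω_c = 63  ⇒  ω_c = 63/88
ω_c/ω_r = 63/88

63/88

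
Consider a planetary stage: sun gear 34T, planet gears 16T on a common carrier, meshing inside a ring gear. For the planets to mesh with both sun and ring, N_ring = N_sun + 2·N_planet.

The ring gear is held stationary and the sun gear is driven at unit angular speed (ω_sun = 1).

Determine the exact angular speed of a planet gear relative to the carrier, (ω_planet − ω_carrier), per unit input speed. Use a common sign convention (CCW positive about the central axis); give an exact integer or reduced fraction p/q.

-561/400

N_ring = 34 + 2·16 = 66
34(ω_s−ω_c) = −66(ω_r−ω_c),  ω_r=0, ω_s=1
34(1−ω_c) = −66(0−ω_c)  ⇒  100ω_c = 34  ⇒  ω_c = 17/50
sun–planet: 34·(1−17/50) = −16·(ω_p−ω_c)  ⇒  ω_p−ω_c = −(34/16)·(33/50) = -561/400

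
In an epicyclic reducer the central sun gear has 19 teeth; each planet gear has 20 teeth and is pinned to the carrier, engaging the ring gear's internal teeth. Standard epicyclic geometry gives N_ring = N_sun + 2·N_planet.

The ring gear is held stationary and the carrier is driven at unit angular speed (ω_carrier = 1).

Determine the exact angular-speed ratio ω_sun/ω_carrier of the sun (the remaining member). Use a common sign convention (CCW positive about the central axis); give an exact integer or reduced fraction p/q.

78/19

N_ring = 19 + 2·20 = 59
19(ω_s−ω_c) = −59(ω_r−ω_c),  ω_r=0, ω_c=1
ω_s = 1 − (59/19)(0−1) = 78/19
ω_s/ω_c = 78/19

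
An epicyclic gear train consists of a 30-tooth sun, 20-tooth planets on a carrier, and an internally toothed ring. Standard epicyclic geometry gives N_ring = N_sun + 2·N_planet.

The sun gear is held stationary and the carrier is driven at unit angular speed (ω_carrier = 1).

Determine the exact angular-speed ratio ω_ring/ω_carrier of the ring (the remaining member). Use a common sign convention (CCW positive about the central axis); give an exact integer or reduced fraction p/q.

10/7

N_ring = 30 + 2·20 = 70
30(ω_s−ω_c) = −70(ω_r−ω_c),  ω_s=0, ω_c=1
ω_r = 1 − (30/70)(0−1) = 10/7
ω_r/ω_c = 10/7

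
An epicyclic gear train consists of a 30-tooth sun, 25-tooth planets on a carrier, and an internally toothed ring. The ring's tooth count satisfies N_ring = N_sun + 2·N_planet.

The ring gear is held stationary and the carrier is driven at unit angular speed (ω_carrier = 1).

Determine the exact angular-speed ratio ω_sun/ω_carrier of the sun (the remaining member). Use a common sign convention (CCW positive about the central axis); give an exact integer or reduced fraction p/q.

11/3

N_ring = 30 + 2·25 = 80
30(ω_s−ω_c) = −80(ω_r−ω_c),  ω_r=0, ω_c=1
ω_s = 1 − (80/30)(0−1) = 11/3
ω_s/ω_c = 11/3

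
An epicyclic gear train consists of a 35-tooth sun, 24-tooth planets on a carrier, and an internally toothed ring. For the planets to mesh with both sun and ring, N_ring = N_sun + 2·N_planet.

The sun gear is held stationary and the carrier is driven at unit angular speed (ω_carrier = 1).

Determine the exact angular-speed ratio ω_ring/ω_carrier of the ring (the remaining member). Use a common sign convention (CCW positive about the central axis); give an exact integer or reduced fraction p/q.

N_ring = 35 + 2·24 = 83
35(ω_s−ω_c) = −83(ω_r−ω_c),  ω_s=0, ω_c=1
ω_r = 1 − (35/83)(0−1) = 118/83
ω_r/ω_c = 118/83

118/83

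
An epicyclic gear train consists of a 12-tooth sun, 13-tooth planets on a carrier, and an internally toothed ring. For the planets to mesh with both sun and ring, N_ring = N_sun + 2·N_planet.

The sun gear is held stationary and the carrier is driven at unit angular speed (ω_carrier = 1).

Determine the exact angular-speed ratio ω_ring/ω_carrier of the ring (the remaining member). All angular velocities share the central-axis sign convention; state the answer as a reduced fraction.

25/19

N_ring = 12 + 2·13 = 38
12(ω_s−ω_c) = −38(ω_r−ω_c),  ω_s=0, ω_c=1
ω_r = 1 − (12/38)(0−1) = 25/19
ω_r/ω_c = 25/19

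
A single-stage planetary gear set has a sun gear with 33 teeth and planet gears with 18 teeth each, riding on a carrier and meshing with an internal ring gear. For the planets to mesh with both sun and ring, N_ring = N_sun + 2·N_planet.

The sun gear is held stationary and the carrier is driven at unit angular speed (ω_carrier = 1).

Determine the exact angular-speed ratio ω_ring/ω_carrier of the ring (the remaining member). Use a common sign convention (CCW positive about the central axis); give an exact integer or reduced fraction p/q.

34/23

N_ring = 33 + 2·18 = 69
33(ω_s−ω_c) = −69(ω_r−ω_c),  ω_s=0, ω_c=1
ω_r = 1 − (33/69)(0−1) = 34/23
ω_r/ω_c = 34/23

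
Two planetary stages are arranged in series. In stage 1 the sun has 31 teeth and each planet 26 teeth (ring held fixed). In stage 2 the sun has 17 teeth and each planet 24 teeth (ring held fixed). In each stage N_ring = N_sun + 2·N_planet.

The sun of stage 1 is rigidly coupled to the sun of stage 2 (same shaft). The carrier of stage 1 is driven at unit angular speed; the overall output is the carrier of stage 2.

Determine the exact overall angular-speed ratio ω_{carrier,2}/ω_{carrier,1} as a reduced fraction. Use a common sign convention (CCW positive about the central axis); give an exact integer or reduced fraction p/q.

969/1271

Stage 1: N_ring = 31 + 2·26 = 83
Stage 1: 31(ω_s−ω_c) = −83(ω_r−ω_c),  ω_r=0, ω_c=1
Stage 1: ω_s = 1 − (83/31)(0−1) = 114/31
  ⇒ ω_s¹/ω_c¹ = 114/31
Stage 2: N_ring = 17 + 2·24 = 65
Stage 2: 17(ω_s−ω_c) = −65(ω_r−ω_c),  ω_r=0, ω_s=1
Stage 2: 17(1−ω_c) = −65(0−ω_c)  ⇒  82ω_c = 17  ⇒  ω_c = 17/82
  ⇒ ω_c²/ω_s² = 17/82
Coupling ω_s² = ω_s¹ ⇒ overall = 114/31 × 17/82 = 969/1271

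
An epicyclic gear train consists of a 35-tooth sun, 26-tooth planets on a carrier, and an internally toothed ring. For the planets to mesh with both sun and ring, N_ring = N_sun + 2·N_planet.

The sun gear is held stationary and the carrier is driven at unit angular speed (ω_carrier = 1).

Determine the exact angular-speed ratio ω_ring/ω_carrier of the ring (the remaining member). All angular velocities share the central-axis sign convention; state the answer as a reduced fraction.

122/87

N_ring = 35 + 2·26 = 87
35(ω_s−ω_c) = −87(ω_r−ω_c),  ω_s=0, ω_c=1
ω_r = 1 − (35/87)(0−1) = 122/87
ω_r/ω_c = 122/87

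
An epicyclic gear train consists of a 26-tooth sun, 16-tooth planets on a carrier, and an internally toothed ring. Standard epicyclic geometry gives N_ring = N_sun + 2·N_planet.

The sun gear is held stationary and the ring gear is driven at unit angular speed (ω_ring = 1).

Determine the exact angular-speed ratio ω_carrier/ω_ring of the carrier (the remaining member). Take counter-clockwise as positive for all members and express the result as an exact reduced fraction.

29/42

N_ring = 26 + 2·16 = 58
26(ω_s−ω_c) = −58(ω_r−ω_c),  ω_s=0, ω_r=1
26(0−ω_c) = −58(1−ω_c)  ⇒  84ω_c = 58  ⇒  ω_c = 29/42
ω_c/ω_r = 29/42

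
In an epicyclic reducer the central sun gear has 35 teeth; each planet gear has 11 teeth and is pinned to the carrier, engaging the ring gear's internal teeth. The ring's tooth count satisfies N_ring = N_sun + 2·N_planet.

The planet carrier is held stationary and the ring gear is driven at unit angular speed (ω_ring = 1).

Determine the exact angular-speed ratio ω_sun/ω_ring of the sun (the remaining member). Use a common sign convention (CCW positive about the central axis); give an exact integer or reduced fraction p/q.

-57/35

N_ring = 35 + 2·11 = 57
35(ω_s−ω_c) = −57(ω_r−ω_c),  ω_c=0, ω_r=1
ω_s = 0 − (57/35)(1−0) = -57/35
ω_s/ω_r = -57/35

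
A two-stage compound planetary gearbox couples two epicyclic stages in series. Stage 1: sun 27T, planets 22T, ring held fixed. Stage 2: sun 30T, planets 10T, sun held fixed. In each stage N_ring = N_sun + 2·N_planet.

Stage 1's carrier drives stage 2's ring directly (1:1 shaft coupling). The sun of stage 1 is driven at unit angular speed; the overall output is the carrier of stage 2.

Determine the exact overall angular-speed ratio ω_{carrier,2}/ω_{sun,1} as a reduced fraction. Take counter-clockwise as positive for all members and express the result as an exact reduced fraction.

Stage 1: N_ring = 27 + 2·22 = 71
Stage 1: 27(ω_s−ω_c) = −71(ω_r−ω_c),  ω_r=0, ω_s=1
Stage 1: 27(1−ω_c) = −71(0−ω_c)  ⇒  98ω_c = 27  ⇒  ω_c = 27/98
  ⇒ ω_c¹/ω_s¹ = 27/98
Stage 2: N_ring = 30 + 2·10 = 50
Stage 2: 30(ω_s−ω_c) = −50(ω_r−ω_c),  ω_s=0, ω_r=1
Stage 2: 30(0−ω_c) = −50(1−ω_c)  ⇒  80ω_c = 50  ⇒  ω_c = 5/8
  ⇒ ω_c²/ω_r² = 5/8
Coupling ω_r² = ω_c¹ ⇒ overall = 27/98 × 5/8 = 135/784

135/784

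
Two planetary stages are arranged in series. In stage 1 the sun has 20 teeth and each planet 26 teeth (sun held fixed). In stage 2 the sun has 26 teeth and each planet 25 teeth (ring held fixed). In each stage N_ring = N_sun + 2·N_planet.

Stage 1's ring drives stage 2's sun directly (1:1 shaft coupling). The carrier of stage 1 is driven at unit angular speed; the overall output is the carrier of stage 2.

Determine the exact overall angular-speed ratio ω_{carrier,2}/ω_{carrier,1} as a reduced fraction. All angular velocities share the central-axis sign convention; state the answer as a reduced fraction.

299/918

Stage 1: N_ring = 20 + 2·26 = 72
Stage 1: 20(ω_s−ω_c) = −72(ω_r−ω_c),  ω_s=0, ω_c=1
Stage 1: ω_r = 1 − (20/72)(0−1) = 23/18
  ⇒ ω_r¹/ω_c¹ = 23/18
Stage 2: N_ring = 26 + 2·25 = 76
Stage 2: 26(ω_s−ω_c) = −76(ω_r−ω_c),  ω_r=0, ω_s=1
Stage 2: 26(1−ω_c) = −76(0−ω_c)  ⇒  102ω_c = 26  ⇒  ω_c = 13/51
  ⇒ ω_c²/ω_s² = 13/51
Coupling ω_s² = ω_r¹ ⇒ overall = 23/18 × 13/51 = 299/918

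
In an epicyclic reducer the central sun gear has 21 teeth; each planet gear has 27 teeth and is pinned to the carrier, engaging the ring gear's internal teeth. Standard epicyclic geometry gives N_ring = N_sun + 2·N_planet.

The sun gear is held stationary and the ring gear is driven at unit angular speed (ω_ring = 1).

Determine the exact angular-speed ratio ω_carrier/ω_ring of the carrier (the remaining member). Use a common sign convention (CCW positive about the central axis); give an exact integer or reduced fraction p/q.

25/32

N_ring = 21 + 2·27 = 75
21(ω_s−ω_c) = −75(ω_r−ω_c),  ω_s=0, ω_r=1
21(0−ω_c) = −75(1−ω_c)  ⇒  96ω_c = 75  ⇒  ω_c = 25/32
ω_c/ω_r = 25/32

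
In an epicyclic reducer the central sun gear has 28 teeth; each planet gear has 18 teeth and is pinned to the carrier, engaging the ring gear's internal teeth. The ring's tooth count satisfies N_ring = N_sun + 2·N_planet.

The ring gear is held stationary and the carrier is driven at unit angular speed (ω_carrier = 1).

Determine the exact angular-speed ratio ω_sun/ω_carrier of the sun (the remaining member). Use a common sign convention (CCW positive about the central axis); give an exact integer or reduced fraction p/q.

N_ring = 28 + 2·18 = 64
28(ω_s−ω_c) = −64(ω_r−ω_c),  ω_r=0, ω_c=1
ω_s = 1 − (64/28)(0−1) = 23/7
ω_s/ω_c = 23/7

23/7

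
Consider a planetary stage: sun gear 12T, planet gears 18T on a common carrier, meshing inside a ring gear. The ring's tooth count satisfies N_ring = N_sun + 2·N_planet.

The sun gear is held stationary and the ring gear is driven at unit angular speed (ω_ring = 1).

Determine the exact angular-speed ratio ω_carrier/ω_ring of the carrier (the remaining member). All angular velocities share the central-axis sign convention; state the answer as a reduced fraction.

4/5

N_ring = 12 + 2·18 = 48
12(ω_s−ω_c) = −48(ω_r−ω_c),  ω_s=0, ω_r=1
12(0−ω_c) = −48(1−ω_c)  ⇒  60ω_c = 48  ⇒  ω_c = 4/5
ω_c/ω_r = 4/5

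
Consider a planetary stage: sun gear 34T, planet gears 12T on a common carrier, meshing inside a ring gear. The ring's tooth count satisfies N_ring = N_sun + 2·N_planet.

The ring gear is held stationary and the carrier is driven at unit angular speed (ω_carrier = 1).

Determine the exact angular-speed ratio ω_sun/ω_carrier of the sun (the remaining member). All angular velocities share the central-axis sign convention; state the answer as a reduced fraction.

N_ring = 34 + 2·12 = 58
34(ω_s−ω_c) = −58(ω_r−ω_c),  ω_r=0, ω_c=1
ω_s = 1 − (58/34)(0−1) = 46/17
ω_s/ω_c = 46/17

46/17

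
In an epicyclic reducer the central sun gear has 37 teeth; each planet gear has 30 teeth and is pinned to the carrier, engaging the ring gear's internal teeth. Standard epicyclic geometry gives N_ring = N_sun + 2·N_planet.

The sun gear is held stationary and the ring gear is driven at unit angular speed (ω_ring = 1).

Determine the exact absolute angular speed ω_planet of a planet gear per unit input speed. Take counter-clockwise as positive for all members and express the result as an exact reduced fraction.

97/60

N_ring = 37 + 2·30 = 97
37(ω_s−ω_c) = −97(ω_r−ω_c),  ω_s=0, ω_r=1
37(0−ω_c) = −97(1−ω_c)  ⇒  134ω_c = 97  ⇒  ω_c = 97/134
sun–planet: 37·(0−97/134) = −30·(ω_p−ω_c)  ⇒  ω_p−ω_c = −(37/30)·(-97/134) = 3589/4020
ω_p = 97/134 + 3589/4020 = 97/60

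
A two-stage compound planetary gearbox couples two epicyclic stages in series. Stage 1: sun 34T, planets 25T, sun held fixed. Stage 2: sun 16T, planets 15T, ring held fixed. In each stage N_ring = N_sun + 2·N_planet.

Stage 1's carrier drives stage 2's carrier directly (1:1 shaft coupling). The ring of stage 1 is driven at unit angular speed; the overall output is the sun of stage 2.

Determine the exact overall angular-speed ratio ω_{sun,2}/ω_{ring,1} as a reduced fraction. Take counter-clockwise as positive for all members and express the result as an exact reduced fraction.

Stage 1: N_ring = 34 + 2·25 = 84
Stage 1: 34(ω_s−ω_c) = −84(ω_r−ω_c),  ω_s=0, ω_r=1
Stage 1: 34(0−ω_c) = −84(1−ω_c)  ⇒  118ω_c = 84  ⇒  ω_c = 42/59
  ⇒ ω_c¹/ω_r¹ = 42/59
Stage 2: N_ring = 16 + 2·15 = 46
Stage 2: 16(ω_s−ω_c) = −46(ω_r−ω_c),  ω_r=0, ω_c=1
Stage 2: ω_s = 1 − (46/16)(0−1) = 31/8
  ⇒ ω_s²/ω_c² = 31/8
Coupling ω_c² = ω_c¹ ⇒ overall = 42/59 × 31/8 = 651/236

651/236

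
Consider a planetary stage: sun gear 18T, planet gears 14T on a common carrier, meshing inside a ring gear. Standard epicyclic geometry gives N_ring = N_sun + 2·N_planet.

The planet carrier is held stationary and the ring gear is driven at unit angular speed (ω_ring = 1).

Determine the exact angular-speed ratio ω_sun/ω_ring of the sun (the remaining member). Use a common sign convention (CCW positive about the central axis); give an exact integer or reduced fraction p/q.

-23/9

N_ring = 18 + 2·14 = 46
18(ω_s−ω_c) = −46(ω_r−ω_c),  ω_c=0, ω_r=1
ω_s = 0 − (46/18)(1−0) = -23/9
ω_s/ω_r = -23/9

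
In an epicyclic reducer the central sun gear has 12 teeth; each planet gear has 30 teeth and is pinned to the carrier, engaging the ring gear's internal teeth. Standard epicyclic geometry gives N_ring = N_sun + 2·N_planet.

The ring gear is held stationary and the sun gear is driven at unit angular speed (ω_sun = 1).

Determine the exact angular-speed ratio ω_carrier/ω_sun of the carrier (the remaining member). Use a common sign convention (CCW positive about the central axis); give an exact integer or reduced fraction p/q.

N_ring = 12 + 2·30 = 72
12(ω_s−ω_c) = −72(ω_r−ω_c),  ω_r=0, ω_s=1
12(1−ω_c) = −72(0−ω_c)  ⇒  84ω_c = 12  ⇒  ω_c = 1/7
ω_c/ω_s = 1/7

1/7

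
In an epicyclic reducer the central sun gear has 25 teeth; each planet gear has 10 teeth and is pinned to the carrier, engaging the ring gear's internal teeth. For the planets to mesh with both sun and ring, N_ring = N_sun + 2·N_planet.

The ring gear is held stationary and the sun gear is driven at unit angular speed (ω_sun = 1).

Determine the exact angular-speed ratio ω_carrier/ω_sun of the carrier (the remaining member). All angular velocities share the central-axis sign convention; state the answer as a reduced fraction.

5/14

N_ring = 25 + 2·10 = 45
25(ω_s−ω_c) = −45(ω_r−ω_c),  ω_r=0, ω_s=1
25(1−ω_c) = −45(0−ω_c)  ⇒  70ω_c = 25  ⇒  ω_c = 5/14
ω_c/ω_s = 5/14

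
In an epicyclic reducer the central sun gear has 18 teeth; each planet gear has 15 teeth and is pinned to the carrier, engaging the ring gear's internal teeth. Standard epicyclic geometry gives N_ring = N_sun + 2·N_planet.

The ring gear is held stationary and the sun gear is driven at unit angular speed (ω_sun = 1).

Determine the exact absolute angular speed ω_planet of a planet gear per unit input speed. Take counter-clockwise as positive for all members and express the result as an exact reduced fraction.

N_ring = 18 + 2·15 = 48
18(ω_s−ω_c) = −48(ω_r−ω_c),  ω_r=0, ω_s=1
18(1−ω_c) = −48(0−ω_c)  ⇒  66ω_c = 18  ⇒  ω_c = 3/11
sun–planet: 18·(1−3/11) = −15·(ω_p−ω_c)  ⇒  ω_p−ω_c = −(18/15)·(8/11) = -48/55
ω_p = 3/11 − 48/55 = -3/5

-3/5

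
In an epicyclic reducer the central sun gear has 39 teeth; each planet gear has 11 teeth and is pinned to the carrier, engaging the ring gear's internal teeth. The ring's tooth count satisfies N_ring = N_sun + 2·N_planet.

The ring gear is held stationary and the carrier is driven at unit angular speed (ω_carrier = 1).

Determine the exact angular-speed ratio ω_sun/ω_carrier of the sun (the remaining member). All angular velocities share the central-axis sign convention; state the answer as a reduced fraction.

100/39

N_ring = 39 + 2·11 = 61
39(ω_s−ω_c) = −61(ω_r−ω_c),  ω_r=0, ω_c=1
ω_s = 1 − (61/39)(0−1) = 100/39
ω_s/ω_c = 100/39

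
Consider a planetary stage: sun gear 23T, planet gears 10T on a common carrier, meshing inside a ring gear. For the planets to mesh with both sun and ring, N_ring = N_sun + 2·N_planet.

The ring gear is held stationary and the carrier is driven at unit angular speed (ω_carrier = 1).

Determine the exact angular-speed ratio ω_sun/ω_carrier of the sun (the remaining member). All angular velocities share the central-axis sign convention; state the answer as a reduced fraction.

N_ring = 23 + 2·10 = 43
23(ω_s−ω_c) = −43(ω_r−ω_c),  ω_r=0, ω_c=1
ω_s = 1 − (43/23)(0−1) = 66/23
ω_s/ω_c = 66/23

66/23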